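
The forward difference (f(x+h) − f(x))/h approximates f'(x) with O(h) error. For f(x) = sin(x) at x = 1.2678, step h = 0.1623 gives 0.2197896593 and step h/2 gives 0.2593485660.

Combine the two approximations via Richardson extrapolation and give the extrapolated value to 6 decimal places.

0.298907

Order 1 gives 2^r = 2 and 2^r − 1 = 1.
2^1×A(h/2) = 0.5186971320; minus A(h) gives 0.2989074727.
Extrapolated: 0.2989074727 / 1 = 0.2989074727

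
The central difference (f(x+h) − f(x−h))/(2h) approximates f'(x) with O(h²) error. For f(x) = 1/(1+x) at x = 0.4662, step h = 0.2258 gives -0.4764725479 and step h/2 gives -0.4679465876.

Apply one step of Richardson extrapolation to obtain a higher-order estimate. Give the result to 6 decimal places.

Error is O(h^2); halving h shrinks it by 2^2 = 4.
4*(-0.4679465876) = -1.8717863504; subtract (-0.4764725479) → -1.3953138025
Denominator 4 − 1 = 3.
Extrapolated: (-1.3953138025) / 3 = -0.4651046008

-0.465105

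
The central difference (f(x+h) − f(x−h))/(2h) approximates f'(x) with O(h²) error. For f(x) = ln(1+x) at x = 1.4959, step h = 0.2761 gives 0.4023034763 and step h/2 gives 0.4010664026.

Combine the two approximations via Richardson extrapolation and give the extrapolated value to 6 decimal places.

The method has order 2: 2^2 = 4.
4 × 0.4010664026 = 1.6042656104; 1.6042656104 − 0.4023034763 = 1.2019621341
Extrapolated: 1.2019621341 / 3 = 0.4006540447
Shift from A(h/2): −0.0004123579.

0.400654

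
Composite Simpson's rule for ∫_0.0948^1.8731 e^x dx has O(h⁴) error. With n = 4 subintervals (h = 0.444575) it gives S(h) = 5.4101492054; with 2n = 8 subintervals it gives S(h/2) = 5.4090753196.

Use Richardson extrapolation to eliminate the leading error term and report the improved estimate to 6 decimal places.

5.409004

Error is O(h^4); halving h shrinks it by 2^4 = 16.
Difference of the inputs: 5.4090753196 − 5.4101492054 = -0.0010738858
Correction (A(h/2) − A(h))/(16 − 1) = (-0.0010738858)/15 = -0.0000715924
R = 5.4090753196 − 0.0000715924 = 5.4090037272
Gap between inputs: 1.074e-03; correction applied: −0.0000715924.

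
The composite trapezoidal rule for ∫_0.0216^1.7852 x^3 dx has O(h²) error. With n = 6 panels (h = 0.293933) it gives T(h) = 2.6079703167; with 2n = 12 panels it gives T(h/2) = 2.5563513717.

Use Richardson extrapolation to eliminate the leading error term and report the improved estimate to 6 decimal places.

Method order is 2; weight 2^2 = 4.
Difference of the inputs: 2.5563513717 − 2.6079703167 = -0.0516189450
Divide by 2^2 − 1 = 3: (-0.0516189450)/3 = -0.0172063150
R = A(h/2) + (A(h/2) − A(h))/3 = 2.5563513717 − 0.0172063150 = 2.5391450567

2.539145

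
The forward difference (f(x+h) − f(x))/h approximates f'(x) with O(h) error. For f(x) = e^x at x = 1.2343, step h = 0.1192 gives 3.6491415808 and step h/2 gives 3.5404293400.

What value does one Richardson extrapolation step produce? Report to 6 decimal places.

Leading term ∝ h^1; use weight 2 = 2^1.
Weighted: 7.0808586800 − 3.6491415808 = 3.4317170992
Extrapolated: 3.4317170992 / 1 = 3.4317170992

3.431717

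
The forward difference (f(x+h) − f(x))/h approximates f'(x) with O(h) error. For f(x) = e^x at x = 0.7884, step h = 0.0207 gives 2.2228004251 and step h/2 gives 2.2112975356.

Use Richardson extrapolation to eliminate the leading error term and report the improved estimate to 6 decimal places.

With r = 1 the leading error scales as h^1, so the weight is 2^1 = 2.
2·2.2112975356 − 2.2228004251 = 2.1997946461
(2·2.2112975356 − 2.2228004251)/(2 − 1) = 2.1997946461

2.199795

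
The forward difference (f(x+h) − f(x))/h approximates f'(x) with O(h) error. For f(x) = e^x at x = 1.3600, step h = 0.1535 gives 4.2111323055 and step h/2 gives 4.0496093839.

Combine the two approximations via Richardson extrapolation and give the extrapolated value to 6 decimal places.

Leading term ∝ h^1; use weight 2 = 2^1.
2×4.0496093839 − 4.2111323055 = 3.8880864623
Extrapolated: 3.8880864623 / 1 = 3.8880864623

3.888086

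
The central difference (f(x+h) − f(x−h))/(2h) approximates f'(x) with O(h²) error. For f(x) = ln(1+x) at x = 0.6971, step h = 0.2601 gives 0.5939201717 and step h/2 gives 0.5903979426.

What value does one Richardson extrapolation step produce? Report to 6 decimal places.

0.589224

r = 2: numerator weight 4, denominator 3.
4·0.5903979426 = 2.3615917704; subtract 0.5939201717 → 1.7676715987
Denominator 4 − 1 = 3.
So the Richardson estimate is 0.5892238662.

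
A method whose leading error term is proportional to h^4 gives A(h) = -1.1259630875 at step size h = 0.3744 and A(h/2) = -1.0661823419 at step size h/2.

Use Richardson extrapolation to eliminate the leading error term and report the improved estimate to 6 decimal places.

-1.062197

Leading term ∝ h^4; use weight 16 = 2^4.
2^4*A(h/2) = -17.0589174704; minus A(h) gives -15.9329543829.
(-15.9329543829) ÷ 15 = -1.0621969589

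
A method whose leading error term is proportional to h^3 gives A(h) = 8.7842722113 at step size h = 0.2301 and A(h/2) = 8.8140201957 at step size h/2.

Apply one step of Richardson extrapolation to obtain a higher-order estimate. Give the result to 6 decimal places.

8.818270

r = 3: numerator weight 8, denominator 7.
8×8.8140201957 = 70.5121615656; subtract 8.7842722113 → 61.7278893543
Denominator 8 − 1 = 7.
R = 61.7278893543/7 = 8.8182699078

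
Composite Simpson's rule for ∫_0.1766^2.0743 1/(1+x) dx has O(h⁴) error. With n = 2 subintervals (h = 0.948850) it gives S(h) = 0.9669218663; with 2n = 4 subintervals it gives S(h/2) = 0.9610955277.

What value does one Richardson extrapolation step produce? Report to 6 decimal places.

Method order is 4; weight 2^4 = 16.
16·0.9610955277 = 15.3775284432; 15.3775284432 − 0.9669218663 = 14.4106065769
Divide by 2^4 − 1 = 15.
14.4106065769 ÷ 15 = 0.9607071051

0.960707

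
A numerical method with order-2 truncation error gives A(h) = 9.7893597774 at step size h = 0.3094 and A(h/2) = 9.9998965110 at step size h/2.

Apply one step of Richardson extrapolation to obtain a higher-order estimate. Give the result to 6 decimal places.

10.070075

r = 2: numerator weight 4, denominator 3.
4·9.9998965110 = 39.9995860440; 39.9995860440 − 9.7893597774 = 30.2102262666
Denominator 4 − 1 = 3.
30.2102262666 ÷ 3 = 10.0700754222
Gap between inputs: 2.105e-01; correction applied: +0.0701789112.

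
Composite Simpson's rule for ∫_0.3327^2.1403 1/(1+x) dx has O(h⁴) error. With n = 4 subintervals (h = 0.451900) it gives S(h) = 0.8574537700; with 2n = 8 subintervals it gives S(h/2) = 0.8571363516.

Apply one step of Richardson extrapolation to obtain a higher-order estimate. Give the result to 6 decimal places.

Error is O(h^4); halving h shrinks it by 2^4 = 16.
2^4·A(h/2) = 13.7141816256; minus A(h) gives 12.8567278556.
Extrapolated: 12.8567278556 / 15 = 0.8571151904

0.857115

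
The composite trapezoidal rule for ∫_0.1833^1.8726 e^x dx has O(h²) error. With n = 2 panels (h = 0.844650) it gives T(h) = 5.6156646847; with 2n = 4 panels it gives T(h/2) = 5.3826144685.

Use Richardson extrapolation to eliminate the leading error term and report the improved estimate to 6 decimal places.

5.304931

Leading term ∝ h^2; use weight 4 = 2^2.
4·5.3826144685 = 21.5304578740; subtract 5.6156646847 → 15.9147931893
Divide by 2^2 − 1 = 3.
R = 15.9147931893/3 = 5.3049310631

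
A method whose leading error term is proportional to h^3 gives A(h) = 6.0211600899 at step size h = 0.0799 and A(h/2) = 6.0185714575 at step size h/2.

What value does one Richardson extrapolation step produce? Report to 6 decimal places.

r = 3, so 2^r = 8.
8*6.0185714575 − 6.0211600899 = 42.1274115701
Divide by 2^3 − 1 = 7.
42.1274115701 ÷ 7 = 6.0182016529
Shift from A(h/2): −0.0003698046.

6.018202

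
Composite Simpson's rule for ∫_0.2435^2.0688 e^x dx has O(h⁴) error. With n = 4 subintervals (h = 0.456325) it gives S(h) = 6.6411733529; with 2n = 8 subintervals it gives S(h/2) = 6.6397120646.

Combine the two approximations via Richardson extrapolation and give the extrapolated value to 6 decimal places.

6.639615

Leading term ∝ h^4; use weight 16 = 2^4.
Difference of the inputs: 6.6397120646 − 6.6411733529 = -0.0014612883
Divide by 2^4 − 1 = 15: (-0.0014612883)/15 = -0.0000974192
R = 6.6397120646 − 0.0000974192 = 6.6396146454
Correction |R − A(h/2)| = 9.742e-05; gap |A(h/2) − A(h)| = 1.461e-03.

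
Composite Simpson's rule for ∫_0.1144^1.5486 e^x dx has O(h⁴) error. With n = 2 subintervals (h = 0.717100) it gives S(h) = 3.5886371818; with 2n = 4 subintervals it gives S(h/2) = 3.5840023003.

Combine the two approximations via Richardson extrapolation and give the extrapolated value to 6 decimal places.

r = 4: numerator weight 16, denominator 15.
16·3.5840023003 = 57.3440368048; subtract 3.5886371818 → 53.7553996230
53.7553996230 ÷ 15 = 3.5836933082
Gap between inputs: 4.635e-03; correction applied: −0.0003089921.

3.583693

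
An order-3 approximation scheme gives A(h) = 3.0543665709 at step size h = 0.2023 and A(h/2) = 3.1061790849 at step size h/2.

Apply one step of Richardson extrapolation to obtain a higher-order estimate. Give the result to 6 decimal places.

Error is O(h^3); halving h shrinks it by 2^3 = 8.
8*3.1061790849 = 24.8494326792; 24.8494326792 − 3.0543665709 = 21.7950661083
Denominator 8 − 1 = 7.
21.7950661083 ÷ 7 = 3.1135808726
Gap between inputs: 5.181e-02; correction applied: +0.0074017877.

3.113581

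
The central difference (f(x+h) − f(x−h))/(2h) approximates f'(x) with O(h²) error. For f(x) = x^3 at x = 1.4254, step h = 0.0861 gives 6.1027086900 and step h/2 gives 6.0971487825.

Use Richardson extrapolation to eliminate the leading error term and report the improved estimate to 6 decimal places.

Error is O(h^2); halving h shrinks it by 2^2 = 4.
4·6.0971487825 = 24.3885951300; subtract 6.1027086900 → 18.2858864400
Divide by 2^2 − 1 = 3.
18.2858864400 ÷ 3 = 6.0952954800

6.095295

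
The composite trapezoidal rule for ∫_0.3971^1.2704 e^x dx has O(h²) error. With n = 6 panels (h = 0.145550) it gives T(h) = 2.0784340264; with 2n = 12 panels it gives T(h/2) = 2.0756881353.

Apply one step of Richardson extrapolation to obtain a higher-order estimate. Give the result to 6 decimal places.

2.074773

With r = 2 the leading error scales as h^2, so the weight is 2^2 = 4.
A(h/2) − A(h) = 2.0756881353 − 2.0784340264 = -0.0027458911
Correction (A(h/2) − A(h))/(4 − 1) = (-0.0027458911)/3 = -0.0009152970
R = 2.0756881353 − 0.0009152970 = 2.0747728383
Shift from A(h/2): −0.0009152970.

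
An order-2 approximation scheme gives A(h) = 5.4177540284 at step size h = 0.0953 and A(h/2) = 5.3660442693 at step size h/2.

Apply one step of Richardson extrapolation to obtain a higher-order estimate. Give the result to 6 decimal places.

5.348808

r = 2: numerator weight 4, denominator 3.
A(h/2) − A(h) = 5.3660442693 − 5.4177540284 = -0.0517097591
Correction (A(h/2) − A(h))/(4 − 1) = (-0.0517097591)/3 = -0.0172365864
R = 5.3660442693 − 0.0172365864 = 5.3488076829
Shift from A(h/2): −0.0172365864.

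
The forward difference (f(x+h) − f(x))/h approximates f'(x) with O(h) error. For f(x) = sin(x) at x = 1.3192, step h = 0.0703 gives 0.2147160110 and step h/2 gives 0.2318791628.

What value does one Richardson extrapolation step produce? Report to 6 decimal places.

0.249042

With r = 1 the leading error scales as h^1, so the weight is 2^1 = 2.
Difference of the inputs: 0.2318791628 − 0.2147160110 = 0.0171631518
Divide by 2^1 − 1 = 1: 0.0171631518/1 = 0.0171631518
R = 0.2318791628 + 0.0171631518 = 0.2490423146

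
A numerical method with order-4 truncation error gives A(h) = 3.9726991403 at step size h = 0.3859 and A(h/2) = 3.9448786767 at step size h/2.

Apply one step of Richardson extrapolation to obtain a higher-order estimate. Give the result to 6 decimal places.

The method has order 4: 2^4 = 16.
Top: 16(3.9448786767) − (3.9726991403) = 59.1453596869
Extrapolated: 59.1453596869 / 15 = 3.9430239791

3.943024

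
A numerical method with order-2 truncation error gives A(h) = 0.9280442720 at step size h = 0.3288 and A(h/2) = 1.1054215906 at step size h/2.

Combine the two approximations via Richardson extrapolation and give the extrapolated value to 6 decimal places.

1.164547

r = 2, so 2^r = 4.
Weighted: 4.4216863624 − 0.9280442720 = 3.4936420904
3.4936420904 ÷ 3 = 1.1645473635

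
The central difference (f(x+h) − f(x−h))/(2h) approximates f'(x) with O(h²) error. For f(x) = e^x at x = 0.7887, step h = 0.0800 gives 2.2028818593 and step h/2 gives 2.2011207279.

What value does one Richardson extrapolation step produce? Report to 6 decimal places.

2.200534

Order 2 gives 2^r = 4 and 2^r − 1 = 3.
Difference of the inputs: 2.2011207279 − 2.2028818593 = -0.0017611314
Correction (A(h/2) − A(h))/(4 − 1) = (-0.0017611314)/3 = -0.0005870438
R = 2.2011207279 − 0.0005870438 = 2.2005336841
Shift from A(h/2): −0.0005870438.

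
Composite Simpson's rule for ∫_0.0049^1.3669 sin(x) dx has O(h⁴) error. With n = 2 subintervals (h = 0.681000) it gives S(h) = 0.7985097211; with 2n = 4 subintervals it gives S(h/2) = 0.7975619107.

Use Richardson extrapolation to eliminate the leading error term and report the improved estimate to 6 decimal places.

0.797499

Leading term ∝ h^4; use weight 16 = 2^4.
16*0.7975619107 = 12.7609905712; subtract 0.7985097211 → 11.9624808501
Denominator 16 − 1 = 15.
R = 11.9624808501/15 = 0.7974987233
Shift from A(h/2): −0.0000631874.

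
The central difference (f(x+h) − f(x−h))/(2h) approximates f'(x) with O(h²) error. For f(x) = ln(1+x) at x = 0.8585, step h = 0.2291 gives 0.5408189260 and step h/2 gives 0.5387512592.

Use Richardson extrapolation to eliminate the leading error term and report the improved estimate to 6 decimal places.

0.538062

Method order is 2; weight 2^2 = 4.
Difference of the inputs: 0.5387512592 − 0.5408189260 = -0.0020676668
Divide by 2^2 − 1 = 3: (-0.0020676668)/3 = -0.0006892223
R = 0.5387512592 − 0.0006892223 = 0.5380620369
Correction |R − A(h/2)| = 6.892e-04; gap |A(h/2) − A(h)| = 2.068e-03.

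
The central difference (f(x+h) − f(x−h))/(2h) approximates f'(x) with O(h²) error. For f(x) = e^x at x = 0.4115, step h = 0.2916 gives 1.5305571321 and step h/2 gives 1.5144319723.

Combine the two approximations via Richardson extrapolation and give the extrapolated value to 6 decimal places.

1.509057

Leading term ∝ h^2; use weight 4 = 2^2.
4×1.5144319723 = 6.0577278892; 6.0577278892 − 1.5305571321 = 4.5271707571
Divide by 2^2 − 1 = 3.
(4×1.5144319723 − 1.5305571321)/(4 − 1) = 1.5090569190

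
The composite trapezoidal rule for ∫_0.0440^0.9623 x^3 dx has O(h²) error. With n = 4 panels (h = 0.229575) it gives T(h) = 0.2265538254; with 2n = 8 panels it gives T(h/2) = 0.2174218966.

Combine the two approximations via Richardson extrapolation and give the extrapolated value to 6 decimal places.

0.214378

Error is O(h^2); halving h shrinks it by 2^2 = 4.
4 × 0.2174218966 − 0.2265538254 = 0.6431337610
Denominator 4 − 1 = 3.
Result: 0.2143779203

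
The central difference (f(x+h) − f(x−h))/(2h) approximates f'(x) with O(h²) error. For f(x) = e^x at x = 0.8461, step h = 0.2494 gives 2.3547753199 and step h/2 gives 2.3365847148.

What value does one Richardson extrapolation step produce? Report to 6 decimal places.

Error is O(h^2); halving h shrinks it by 2^2 = 4.
A(h/2) − A(h) = 2.3365847148 − 2.3547753199 = -0.0181906051
Divide by 2^2 − 1 = 3: (-0.0181906051)/3 = -0.0060635350
R = A(h/2) + (A(h/2) − A(h))/3 = 2.3365847148 − 0.0060635350 = 2.3305211798

2.330521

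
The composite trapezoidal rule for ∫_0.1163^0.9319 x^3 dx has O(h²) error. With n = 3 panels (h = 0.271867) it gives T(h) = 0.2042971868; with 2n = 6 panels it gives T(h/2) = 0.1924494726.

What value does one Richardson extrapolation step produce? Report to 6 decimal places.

Order 2 gives 2^r = 4 and 2^r − 1 = 3.
Top: 4(0.1924494726) − (0.2042971868) = 0.5655007036
Divide by 2^2 − 1 = 3.
(4 × 0.1924494726 − 0.2042971868)/(4 − 1) = 0.1885002345
Correction |R − A(h/2)| = 3.949e-03; gap |A(h/2) − A(h)| = 1.185e-02.

0.188500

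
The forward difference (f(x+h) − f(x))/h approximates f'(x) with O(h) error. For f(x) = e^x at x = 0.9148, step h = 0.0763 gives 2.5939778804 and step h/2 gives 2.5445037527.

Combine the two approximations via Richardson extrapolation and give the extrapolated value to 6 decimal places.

r = 1, so 2^r = 2.
Difference of the inputs: 2.5445037527 − 2.5939778804 = -0.0494741277
Divide by 2^1 − 1 = 1: (-0.0494741277)/1 = -0.0494741277
R = A(h/2) + (A(h/2) − A(h))/1 = 2.5445037527 − 0.0494741277 = 2.4950296250

2.495030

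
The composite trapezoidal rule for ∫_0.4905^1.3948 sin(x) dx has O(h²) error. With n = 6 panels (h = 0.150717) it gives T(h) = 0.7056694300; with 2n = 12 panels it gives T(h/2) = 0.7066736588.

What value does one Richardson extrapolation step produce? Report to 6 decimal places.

0.707008

Error is O(h^2); halving h shrinks it by 2^2 = 4.
A(h/2) − A(h) = 0.7066736588 − 0.7056694300 = 0.0010042288
Divide by 2^2 − 1 = 3: 0.0010042288/3 = 0.0003347429
R = A(h/2) + (A(h/2) − A(h))/3 = 0.7066736588 + 0.0003347429 = 0.7070084017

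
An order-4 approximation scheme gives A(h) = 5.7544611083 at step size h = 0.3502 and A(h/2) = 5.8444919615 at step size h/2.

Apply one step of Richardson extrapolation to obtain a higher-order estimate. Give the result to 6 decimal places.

5.850494

r = 4: numerator weight 16, denominator 15.
16*5.8444919615 = 93.5118713840; 93.5118713840 − 5.7544611083 = 87.7574102757
(16*5.8444919615 − 5.7544611083)/(16 − 1) = 5.8504940184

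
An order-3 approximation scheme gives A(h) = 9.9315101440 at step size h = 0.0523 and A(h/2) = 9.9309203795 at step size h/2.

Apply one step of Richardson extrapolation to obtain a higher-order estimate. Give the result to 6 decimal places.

Order 3 gives 2^r = 8 and 2^r − 1 = 7.
8×9.9309203795 − 9.9315101440 = 69.5158528920
Denominator 8 − 1 = 7.
Extrapolated: 69.5158528920 / 7 = 9.9308361274
Gap between inputs: 5.898e-04; correction applied: −0.0000842521.

9.930836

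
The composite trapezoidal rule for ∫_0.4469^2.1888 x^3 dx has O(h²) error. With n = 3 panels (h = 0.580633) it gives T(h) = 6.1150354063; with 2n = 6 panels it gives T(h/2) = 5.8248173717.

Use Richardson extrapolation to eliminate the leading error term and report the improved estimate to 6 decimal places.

5.728078

Order 2 gives 2^r = 4 and 2^r − 1 = 3.
2^2·A(h/2) = 23.2992694868; minus A(h) gives 17.1842340805.
Denominator 4 − 1 = 3.
17.1842340805 ÷ 3 = 5.7280780268
Gap between inputs: 2.902e-01; correction applied: −0.0967393449.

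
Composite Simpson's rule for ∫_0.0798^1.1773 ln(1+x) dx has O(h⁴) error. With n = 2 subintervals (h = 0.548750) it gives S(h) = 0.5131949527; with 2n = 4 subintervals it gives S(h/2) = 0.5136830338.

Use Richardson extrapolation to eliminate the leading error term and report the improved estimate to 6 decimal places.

Method order is 4; weight 2^4 = 16.
16×0.5136830338 − 0.5131949527 = 7.7057335881
Denominator 16 − 1 = 15.
(16×0.5136830338 − 0.5131949527)/(16 − 1) = 0.5137155725

0.513716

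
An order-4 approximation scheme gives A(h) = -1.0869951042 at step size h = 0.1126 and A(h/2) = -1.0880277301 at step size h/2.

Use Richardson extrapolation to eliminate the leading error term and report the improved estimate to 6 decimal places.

The method has order 4: 2^4 = 16.
Numerator 16 × A(h/2) − A(h) = 16 × (-1.0880277301) − (-1.0869951042) = -16.3214485774
Divide by 2^4 − 1 = 15.
Extrapolated: (-16.3214485774) / 15 = -1.0880965718

-1.088097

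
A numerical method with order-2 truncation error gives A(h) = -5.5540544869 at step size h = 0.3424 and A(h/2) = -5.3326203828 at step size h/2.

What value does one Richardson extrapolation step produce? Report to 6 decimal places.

-5.258809

Error is O(h^2); halving h shrinks it by 2^2 = 4.
Numerator 4×A(h/2) − A(h) = 4×(-5.3326203828) − (-5.5540544869) = -15.7764270443
Denominator 4 − 1 = 3.
(4×(-5.3326203828) − (-5.5540544869))/(4 − 1) = -5.2588090148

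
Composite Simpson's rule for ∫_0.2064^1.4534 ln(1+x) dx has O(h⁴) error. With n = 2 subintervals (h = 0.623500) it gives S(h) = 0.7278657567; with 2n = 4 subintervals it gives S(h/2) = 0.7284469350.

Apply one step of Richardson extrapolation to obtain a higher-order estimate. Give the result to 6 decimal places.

0.728486

Error is O(h^4); halving h shrinks it by 2^4 = 16.
Weighted: 11.6551509600 − 0.7278657567 = 10.9272852033
(16 × 0.7284469350 − 0.7278657567)/(16 − 1) = 0.7284856802
Correction |R − A(h/2)| = 3.875e-05; gap |A(h/2) − A(h)| = 5.812e-04.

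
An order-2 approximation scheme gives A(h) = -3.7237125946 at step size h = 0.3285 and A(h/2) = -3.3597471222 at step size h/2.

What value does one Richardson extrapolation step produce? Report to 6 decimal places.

-3.238425

Order 2 gives 2^r = 4 and 2^r − 1 = 3.
4*(-3.3597471222) = -13.4389884888; subtract (-3.7237125946) → -9.7152758942
R = (-9.7152758942)/3 = -3.2384252981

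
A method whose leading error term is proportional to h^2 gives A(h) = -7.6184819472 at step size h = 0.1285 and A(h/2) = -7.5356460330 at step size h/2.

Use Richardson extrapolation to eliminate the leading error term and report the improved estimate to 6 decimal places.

-7.508034

Leading term ∝ h^2; use weight 4 = 2^2.
Numerator 4*A(h/2) − A(h) = 4*(-7.5356460330) − (-7.6184819472) = -22.5241021848
Denominator 4 − 1 = 3.
So the Richardson estimate is -7.5080340616.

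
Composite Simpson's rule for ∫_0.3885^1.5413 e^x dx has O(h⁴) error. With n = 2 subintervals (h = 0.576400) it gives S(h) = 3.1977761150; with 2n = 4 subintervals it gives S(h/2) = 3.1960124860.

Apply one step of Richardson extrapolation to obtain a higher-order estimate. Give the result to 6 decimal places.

The method has order 4: 2^4 = 16.
Top: 16(3.1960124860) − (3.1977761150) = 47.9384236610
Divide by 2^4 − 1 = 15.
(16×3.1960124860 − 3.1977761150)/(16 − 1) = 3.1958949107

3.195895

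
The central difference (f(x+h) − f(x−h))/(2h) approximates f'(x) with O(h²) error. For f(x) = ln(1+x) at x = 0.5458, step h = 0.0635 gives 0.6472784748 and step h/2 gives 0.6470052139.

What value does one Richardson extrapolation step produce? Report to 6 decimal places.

Order 2 gives 2^r = 4 and 2^r − 1 = 3.
Numerator 4*A(h/2) − A(h) = 4*0.6470052139 − 0.6472784748 = 1.9407423808
Divide by 2^2 − 1 = 3.
(4*0.6470052139 − 0.6472784748)/(4 − 1) = 0.6469141269
Correction |R − A(h/2)| = 9.109e-05; gap |A(h/2) − A(h)| = 2.733e-04.

0.646914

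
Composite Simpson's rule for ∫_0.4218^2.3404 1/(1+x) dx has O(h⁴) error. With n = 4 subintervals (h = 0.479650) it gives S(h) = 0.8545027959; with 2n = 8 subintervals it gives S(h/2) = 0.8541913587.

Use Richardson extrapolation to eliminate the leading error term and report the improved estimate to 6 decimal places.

0.854171

Leading term ∝ h^4; use weight 16 = 2^4.
16×0.8541913587 = 13.6670617392; subtract 0.8545027959 → 12.8125589433
Divide by 2^4 − 1 = 15.
Result: 0.8541705962
Gap between inputs: 3.114e-04; correction applied: −0.0000207625.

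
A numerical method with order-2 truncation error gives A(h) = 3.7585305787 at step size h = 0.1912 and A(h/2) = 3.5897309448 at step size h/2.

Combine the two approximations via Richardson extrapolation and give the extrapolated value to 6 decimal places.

3.533464

r = 2, so 2^r = 4.
Weighted: 14.3589237792 − 3.7585305787 = 10.6003932005
10.6003932005 ÷ 3 = 3.5334644002
Correction |R − A(h/2)| = 5.627e-02; gap |A(h/2) − A(h)| = 1.688e-01.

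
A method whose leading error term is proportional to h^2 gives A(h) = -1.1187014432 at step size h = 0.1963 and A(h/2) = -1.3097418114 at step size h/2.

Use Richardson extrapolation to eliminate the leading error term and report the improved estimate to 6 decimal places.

-1.373422

The method has order 2: 2^2 = 4.
4×(-1.3097418114) − (-1.1187014432) = -4.1202658024
Extrapolated: (-4.1202658024) / 3 = -1.3734219341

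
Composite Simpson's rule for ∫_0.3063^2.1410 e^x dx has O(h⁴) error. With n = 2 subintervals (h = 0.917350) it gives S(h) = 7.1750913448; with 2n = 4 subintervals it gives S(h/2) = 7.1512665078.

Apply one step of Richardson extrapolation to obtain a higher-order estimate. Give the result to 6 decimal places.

7.149678

Order 4 gives 2^r = 16 and 2^r − 1 = 15.
Top: 16(7.1512665078) − (7.1750913448) = 107.2451727800
107.2451727800 ÷ 15 = 7.1496781853
Shift from A(h/2): −0.0015883225.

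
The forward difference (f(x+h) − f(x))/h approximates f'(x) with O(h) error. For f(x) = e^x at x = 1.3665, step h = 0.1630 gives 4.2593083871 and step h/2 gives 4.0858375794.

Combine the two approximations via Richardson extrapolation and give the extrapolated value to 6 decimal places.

Leading term ∝ h^1; use weight 2 = 2^1.
Difference of the inputs: 4.0858375794 − 4.2593083871 = -0.1734708077
Correction (A(h/2) − A(h))/(2 − 1) = (-0.1734708077)/1 = -0.1734708077
R = 4.0858375794 − 0.1734708077 = 3.9123667717
Shift from A(h/2): −0.1734708077.

3.912367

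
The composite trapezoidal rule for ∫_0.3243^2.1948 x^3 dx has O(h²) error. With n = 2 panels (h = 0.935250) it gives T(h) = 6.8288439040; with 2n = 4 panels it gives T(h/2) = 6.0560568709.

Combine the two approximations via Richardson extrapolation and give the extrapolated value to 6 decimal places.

5.798461

r = 2, so 2^r = 4.
A(h/2) − A(h) = 6.0560568709 − 6.8288439040 = -0.7727870331
Correction (A(h/2) − A(h))/(4 − 1) = (-0.7727870331)/3 = -0.2575956777
R = A(h/2) + (A(h/2) − A(h))/3 = 6.0560568709 − 0.2575956777 = 5.7984611932
Shift from A(h/2): −0.2575956777.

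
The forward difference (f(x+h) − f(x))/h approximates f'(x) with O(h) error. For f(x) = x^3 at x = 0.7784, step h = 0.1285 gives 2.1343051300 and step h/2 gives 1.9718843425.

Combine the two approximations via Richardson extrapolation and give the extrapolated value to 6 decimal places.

1.809464

The method has order 1: 2^1 = 2.
2·1.9718843425 = 3.9437686850; 3.9437686850 − 2.1343051300 = 1.8094635550
Denominator 2 − 1 = 1.
Extrapolated: 1.8094635550 / 1 = 1.8094635550
Gap between inputs: 1.624e-01; correction applied: −0.1624207875.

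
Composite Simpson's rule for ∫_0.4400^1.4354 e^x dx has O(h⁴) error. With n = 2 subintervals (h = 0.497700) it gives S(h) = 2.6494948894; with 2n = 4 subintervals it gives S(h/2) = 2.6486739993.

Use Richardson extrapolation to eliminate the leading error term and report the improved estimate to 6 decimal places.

2.648619

With r = 4 the leading error scales as h^4, so the weight is 2^4 = 16.
16*2.6486739993 = 42.3787839888; 42.3787839888 − 2.6494948894 = 39.7292890994
Divide by 2^4 − 1 = 15.
R = 39.7292890994/15 = 2.6486192733
Gap between inputs: 8.209e-04; correction applied: −0.0000547260.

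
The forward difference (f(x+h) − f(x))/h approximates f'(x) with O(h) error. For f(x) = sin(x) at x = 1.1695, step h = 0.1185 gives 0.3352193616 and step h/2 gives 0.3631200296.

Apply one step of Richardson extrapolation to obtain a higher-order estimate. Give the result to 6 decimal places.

r = 1: numerator weight 2, denominator 1.
Numerator 2×A(h/2) − A(h) = 2×0.3631200296 − 0.3352193616 = 0.3910206976
Denominator 2 − 1 = 1.
R = 0.3910206976/1 = 0.3910206976
Gap between inputs: 2.790e-02; correction applied: +0.0279006680.

0.391021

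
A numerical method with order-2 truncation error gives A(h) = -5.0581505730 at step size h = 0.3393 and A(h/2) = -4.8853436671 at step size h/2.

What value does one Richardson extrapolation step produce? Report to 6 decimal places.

-4.827741

Method order is 2; weight 2^2 = 4.
4·(-4.8853436671) = -19.5413746684; (-19.5413746684) − (-5.0581505730) = -14.4832240954
Extrapolated: (-14.4832240954) / 3 = -4.8277413651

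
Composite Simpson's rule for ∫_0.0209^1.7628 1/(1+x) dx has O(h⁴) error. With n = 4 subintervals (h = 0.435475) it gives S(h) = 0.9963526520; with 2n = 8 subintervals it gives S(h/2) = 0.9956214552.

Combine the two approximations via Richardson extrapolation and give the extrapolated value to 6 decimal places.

Order 4 gives 2^r = 16 and 2^r − 1 = 15.
16·0.9956214552 = 15.9299432832; 15.9299432832 − 0.9963526520 = 14.9335906312
R = 14.9335906312/15 = 0.9955727087

0.995573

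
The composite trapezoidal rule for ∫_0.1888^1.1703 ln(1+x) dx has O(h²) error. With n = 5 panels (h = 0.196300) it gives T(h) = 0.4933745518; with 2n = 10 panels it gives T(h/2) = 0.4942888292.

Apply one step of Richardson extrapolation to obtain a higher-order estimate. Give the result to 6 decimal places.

r = 2: numerator weight 4, denominator 3.
2^2*A(h/2) = 1.9771553168; minus A(h) gives 1.4837807650.
1.4837807650 ÷ 3 = 0.4945935883

0.494594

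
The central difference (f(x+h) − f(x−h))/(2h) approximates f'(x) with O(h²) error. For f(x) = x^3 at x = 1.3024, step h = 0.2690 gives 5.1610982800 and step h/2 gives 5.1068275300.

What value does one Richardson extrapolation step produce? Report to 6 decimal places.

5.088737

With r = 2 the leading error scales as h^2, so the weight is 2^2 = 4.
Weighted: 20.4273101200 − 5.1610982800 = 15.2662118400
(4·5.1068275300 − 5.1610982800)/(4 − 1) = 5.0887372800
Correction |R − A(h/2)| = 1.809e-02; gap |A(h/2) − A(h)| = 5.427e-02.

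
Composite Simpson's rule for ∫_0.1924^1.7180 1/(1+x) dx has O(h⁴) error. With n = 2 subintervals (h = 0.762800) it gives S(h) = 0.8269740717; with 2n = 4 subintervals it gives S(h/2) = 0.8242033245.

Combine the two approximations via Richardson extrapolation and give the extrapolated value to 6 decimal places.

0.824019

Error is O(h^4); halving h shrinks it by 2^4 = 16.
16*0.8242033245 − 0.8269740717 = 12.3602791203
12.3602791203 ÷ 15 = 0.8240186080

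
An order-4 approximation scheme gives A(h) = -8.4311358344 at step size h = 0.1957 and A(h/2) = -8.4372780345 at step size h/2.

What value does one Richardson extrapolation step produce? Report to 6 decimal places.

r = 4: numerator weight 16, denominator 15.
16·(-8.4372780345) = -134.9964485520; (-134.9964485520) − (-8.4311358344) = -126.5653127176
(16·(-8.4372780345) − (-8.4311358344))/(16 − 1) = -8.4376875145

-8.437688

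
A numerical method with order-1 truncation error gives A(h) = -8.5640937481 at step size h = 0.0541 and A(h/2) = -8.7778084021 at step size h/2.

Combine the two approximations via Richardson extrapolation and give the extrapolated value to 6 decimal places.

-8.991523

Leading term ∝ h^1; use weight 2 = 2^1.
2×(-8.7778084021) − (-8.5640937481) = -8.9915230561
(2×(-8.7778084021) − (-8.5640937481))/(2 − 1) = -8.9915230561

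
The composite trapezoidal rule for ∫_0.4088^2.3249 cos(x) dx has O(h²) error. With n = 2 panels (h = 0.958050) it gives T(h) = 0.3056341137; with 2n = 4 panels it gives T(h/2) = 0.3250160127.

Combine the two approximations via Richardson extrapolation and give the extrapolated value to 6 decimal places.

r = 2, so 2^r = 4.
Top: 4(0.3250160127) − (0.3056341137) = 0.9944299371
R = 0.9944299371/3 = 0.3314766457

0.331477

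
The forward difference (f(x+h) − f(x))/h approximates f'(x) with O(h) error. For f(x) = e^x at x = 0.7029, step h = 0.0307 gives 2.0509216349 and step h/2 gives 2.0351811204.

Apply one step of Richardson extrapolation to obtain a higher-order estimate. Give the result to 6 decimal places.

Error is O(h^1); halving h shrinks it by 2^1 = 2.
2×2.0351811204 = 4.0703622408; 4.0703622408 − 2.0509216349 = 2.0194406059
Denominator 2 − 1 = 1.
Extrapolated: 2.0194406059 / 1 = 2.0194406059

2.019441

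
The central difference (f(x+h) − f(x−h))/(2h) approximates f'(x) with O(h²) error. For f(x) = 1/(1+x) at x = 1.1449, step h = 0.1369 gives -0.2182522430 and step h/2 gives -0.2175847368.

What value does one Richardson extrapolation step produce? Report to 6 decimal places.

Order 2 gives 2^r = 4 and 2^r − 1 = 3.
4 × (-0.2175847368) = -0.8703389472; (-0.8703389472) − (-0.2182522430) = -0.6520867042
(-0.6520867042) ÷ 3 = -0.2173622347
Gap between inputs: 6.675e-04; correction applied: +0.0002225021.

-0.217362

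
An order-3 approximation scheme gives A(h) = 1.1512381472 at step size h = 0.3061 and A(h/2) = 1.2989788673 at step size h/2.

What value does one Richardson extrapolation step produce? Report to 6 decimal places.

Leading term ∝ h^3; use weight 8 = 2^3.
8 × 1.2989788673 − 1.1512381472 = 9.2405927912
R = 9.2405927912/7 = 1.3200846845
Shift from A(h/2): +0.0211058172.

1.320085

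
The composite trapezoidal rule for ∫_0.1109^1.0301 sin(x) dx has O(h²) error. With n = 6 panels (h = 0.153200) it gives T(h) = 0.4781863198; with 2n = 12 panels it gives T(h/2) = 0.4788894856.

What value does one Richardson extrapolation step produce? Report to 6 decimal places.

0.479124

With r = 2 the leading error scales as h^2, so the weight is 2^2 = 4.
Difference of the inputs: 0.4788894856 − 0.4781863198 = 0.0007031658
Divide by 2^2 − 1 = 3: 0.0007031658/3 = 0.0002343886
R = A(h/2) + (A(h/2) − A(h))/3 = 0.4788894856 + 0.0002343886 = 0.4791238742
Correction |R − A(h/2)| = 2.344e-04; gap |A(h/2) − A(h)| = 7.032e-04.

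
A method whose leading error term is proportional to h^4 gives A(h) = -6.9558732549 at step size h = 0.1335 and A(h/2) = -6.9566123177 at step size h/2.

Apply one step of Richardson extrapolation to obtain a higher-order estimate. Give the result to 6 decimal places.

-6.956662

The method has order 4: 2^4 = 16.
16×(-6.9566123177) = -111.3057970832; subtract (-6.9558732549) → -104.3499238283
Extrapolated: (-104.3499238283) / 15 = -6.9566615886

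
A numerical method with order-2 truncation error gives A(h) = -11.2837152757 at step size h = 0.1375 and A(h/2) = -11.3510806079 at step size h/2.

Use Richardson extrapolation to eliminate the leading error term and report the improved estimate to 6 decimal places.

With r = 2 the leading error scales as h^2, so the weight is 2^2 = 4.
Weighted: (-45.4043224316) − (-11.2837152757) = -34.1206071559
Extrapolated: (-34.1206071559) / 3 = -11.3735357186

-11.373536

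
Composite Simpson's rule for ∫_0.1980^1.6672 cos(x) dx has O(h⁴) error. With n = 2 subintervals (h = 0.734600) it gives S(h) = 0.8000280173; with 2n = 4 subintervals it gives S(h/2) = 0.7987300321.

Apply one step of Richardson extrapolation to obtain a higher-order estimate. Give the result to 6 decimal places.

With r = 4 the leading error scales as h^4, so the weight is 2^4 = 16.
Difference of the inputs: 0.7987300321 − 0.8000280173 = -0.0012979852
Divide by 2^4 − 1 = 15: (-0.0012979852)/15 = -0.0000865323
R = 0.7987300321 − 0.0000865323 = 0.7986434998
Correction |R − A(h/2)| = 8.653e-05; gap |A(h/2) − A(h)| = 1.298e-03.

0.798643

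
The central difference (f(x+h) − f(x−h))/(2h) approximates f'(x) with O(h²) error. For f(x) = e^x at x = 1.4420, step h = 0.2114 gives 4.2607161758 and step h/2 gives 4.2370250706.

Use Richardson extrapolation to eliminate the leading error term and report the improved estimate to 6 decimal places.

4.229128

Leading term ∝ h^2; use weight 4 = 2^2.
4·4.2370250706 = 16.9481002824; 16.9481002824 − 4.2607161758 = 12.6873841066
Denominator 4 − 1 = 3.
(4·4.2370250706 − 4.2607161758)/(4 − 1) = 4.2291280355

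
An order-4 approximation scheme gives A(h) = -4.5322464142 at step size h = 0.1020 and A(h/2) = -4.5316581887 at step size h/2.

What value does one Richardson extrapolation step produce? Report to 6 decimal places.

Error is O(h^4); halving h shrinks it by 2^4 = 16.
Weighted: (-72.5065310192) − (-4.5322464142) = -67.9742846050
Denominator 16 − 1 = 15.
Extrapolated: (-67.9742846050) / 15 = -4.5316189737

-4.531619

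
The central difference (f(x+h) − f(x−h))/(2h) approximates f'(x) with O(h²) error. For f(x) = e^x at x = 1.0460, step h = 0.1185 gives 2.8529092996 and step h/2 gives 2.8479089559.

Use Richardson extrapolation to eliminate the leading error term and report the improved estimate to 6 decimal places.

2.846242

Order 2 gives 2^r = 4 and 2^r − 1 = 3.
A(h/2) − A(h) = 2.8479089559 − 2.8529092996 = -0.0050003437
Correction (A(h/2) − A(h))/(4 − 1) = (-0.0050003437)/3 = -0.0016667812
R = A(h/2) + (A(h/2) − A(h))/3 = 2.8479089559 − 0.0016667812 = 2.8462421747
Correction |R − A(h/2)| = 1.667e-03; gap |A(h/2) − A(h)| = 5.000e-03.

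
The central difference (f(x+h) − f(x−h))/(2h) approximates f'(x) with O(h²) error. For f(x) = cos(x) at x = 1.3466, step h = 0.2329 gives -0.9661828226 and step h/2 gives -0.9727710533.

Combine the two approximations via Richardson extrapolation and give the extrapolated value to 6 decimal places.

The method has order 2: 2^2 = 4.
4*(-0.9727710533) = -3.8910842132; subtract (-0.9661828226) → -2.9249013906
(4*(-0.9727710533) − (-0.9661828226))/(4 − 1) = -0.9749671302

-0.974967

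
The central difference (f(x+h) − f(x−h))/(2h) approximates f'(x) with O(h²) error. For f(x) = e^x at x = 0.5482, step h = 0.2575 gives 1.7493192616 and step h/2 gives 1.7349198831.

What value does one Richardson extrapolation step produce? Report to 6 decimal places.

r = 2, so 2^r = 4.
4*1.7349198831 = 6.9396795324; subtract 1.7493192616 → 5.1903602708
Denominator 4 − 1 = 3.
(4*1.7349198831 − 1.7493192616)/(4 − 1) = 1.7301200903

1.730120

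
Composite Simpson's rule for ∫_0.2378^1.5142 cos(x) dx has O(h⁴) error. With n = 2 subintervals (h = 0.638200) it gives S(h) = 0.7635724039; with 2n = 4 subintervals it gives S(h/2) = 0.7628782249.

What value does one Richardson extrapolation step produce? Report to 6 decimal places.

The method has order 4: 2^4 = 16.
Top: 16(0.7628782249) − (0.7635724039) = 11.4424791945
Extrapolated: 11.4424791945 / 15 = 0.7628319463

0.762832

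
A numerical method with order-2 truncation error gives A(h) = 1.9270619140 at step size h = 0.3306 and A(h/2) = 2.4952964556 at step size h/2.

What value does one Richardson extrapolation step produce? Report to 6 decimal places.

2.684708

r = 2: numerator weight 4, denominator 3.
Weighted: 9.9811858224 − 1.9270619140 = 8.0541239084
Divide by 2^2 − 1 = 3.
So the Richardson estimate is 2.6847079695.
Correction |R − A(h/2)| = 1.894e-01; gap |A(h/2) − A(h)| = 5.682e-01.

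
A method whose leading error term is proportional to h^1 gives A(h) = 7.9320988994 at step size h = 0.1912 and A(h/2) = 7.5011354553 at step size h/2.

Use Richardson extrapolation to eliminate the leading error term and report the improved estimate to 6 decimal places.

Order 1 gives 2^r = 2 and 2^r − 1 = 1.
Top: 2(7.5011354553) − (7.9320988994) = 7.0701720112
Denominator 2 − 1 = 1.
Extrapolated: 7.0701720112 / 1 = 7.0701720112
Correction |R − A(h/2)| = 4.310e-01; gap |A(h/2) − A(h)| = 4.310e-01.

7.070172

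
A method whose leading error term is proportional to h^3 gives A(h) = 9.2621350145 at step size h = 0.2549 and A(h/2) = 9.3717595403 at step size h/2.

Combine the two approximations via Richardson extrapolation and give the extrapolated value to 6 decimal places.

9.387420

The method has order 3: 2^3 = 8.
Top: 8(9.3717595403) − (9.2621350145) = 65.7119413079
Divide by 2^3 − 1 = 7.
Result: 9.3874201868
Correction |R − A(h/2)| = 1.566e-02; gap |A(h/2) − A(h)| = 1.096e-01.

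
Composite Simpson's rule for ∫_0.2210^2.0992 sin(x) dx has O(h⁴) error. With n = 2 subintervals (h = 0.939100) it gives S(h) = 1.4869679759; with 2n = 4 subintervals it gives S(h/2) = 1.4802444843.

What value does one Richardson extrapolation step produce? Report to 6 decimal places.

1.479796

Error is O(h^4); halving h shrinks it by 2^4 = 16.
16*1.4802444843 = 23.6839117488; 23.6839117488 − 1.4869679759 = 22.1969437729
Denominator 16 − 1 = 15.
22.1969437729 ÷ 15 = 1.4797962515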